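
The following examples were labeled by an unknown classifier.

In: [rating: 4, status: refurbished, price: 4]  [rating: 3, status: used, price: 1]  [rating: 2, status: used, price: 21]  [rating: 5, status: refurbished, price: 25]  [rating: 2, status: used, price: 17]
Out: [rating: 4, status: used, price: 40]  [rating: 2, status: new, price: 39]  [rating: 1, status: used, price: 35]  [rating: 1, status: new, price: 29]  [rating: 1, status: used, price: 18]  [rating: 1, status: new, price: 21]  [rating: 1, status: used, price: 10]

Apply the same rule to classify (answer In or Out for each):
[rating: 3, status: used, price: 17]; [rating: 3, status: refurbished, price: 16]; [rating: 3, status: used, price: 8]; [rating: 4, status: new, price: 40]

In, In, In, Out

The classifier is using: rating ≥ 2 AND price ≤ 25.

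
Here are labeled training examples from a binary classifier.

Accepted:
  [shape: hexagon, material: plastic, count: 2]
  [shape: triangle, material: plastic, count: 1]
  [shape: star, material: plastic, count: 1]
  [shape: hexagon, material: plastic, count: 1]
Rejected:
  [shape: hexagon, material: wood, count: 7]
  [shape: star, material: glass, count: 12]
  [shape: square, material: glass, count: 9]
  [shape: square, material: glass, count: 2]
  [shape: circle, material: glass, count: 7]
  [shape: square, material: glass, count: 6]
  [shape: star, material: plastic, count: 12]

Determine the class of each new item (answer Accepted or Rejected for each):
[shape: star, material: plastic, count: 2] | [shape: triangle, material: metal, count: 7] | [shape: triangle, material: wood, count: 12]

Accepted, Rejected, Rejected

The distinguishing property — material is plastic AND count ≤ 2 — holds for all the 'Accepted' cases and none of the 'Rejected' cases.
[shape: star, material: plastic, count: 2] → material is plastic, count = 2 → Accepted.
[shape: triangle, material: metal, count: 7] → material is metal, count = 7 → Rejected.
[shape: triangle, material: wood, count: 12] → material is wood, count = 12 → Rejected.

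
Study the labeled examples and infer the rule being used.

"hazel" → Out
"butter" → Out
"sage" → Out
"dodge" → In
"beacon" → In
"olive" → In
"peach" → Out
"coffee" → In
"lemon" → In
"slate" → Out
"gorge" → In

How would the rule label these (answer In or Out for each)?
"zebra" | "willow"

Out, In

'In' ⟺ contains 'o'.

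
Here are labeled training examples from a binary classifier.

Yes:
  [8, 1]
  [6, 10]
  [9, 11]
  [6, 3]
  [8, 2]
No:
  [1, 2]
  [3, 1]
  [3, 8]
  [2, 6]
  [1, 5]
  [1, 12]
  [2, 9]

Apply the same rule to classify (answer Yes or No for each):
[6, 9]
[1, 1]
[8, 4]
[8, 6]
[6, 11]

Yes, No, Yes, Yes, Yes

The distinguishing property — first ≥ 5 — holds for all the 'Yes' cases and none of the 'No' cases.
[6, 9]: first 6, passes → Yes. [1, 1]: first 1, fails this test → No. [8, 4]: first 8, passes → Yes. [8, 6]: first 8, passes → Yes. [6, 11]: first 6, passes → Yes.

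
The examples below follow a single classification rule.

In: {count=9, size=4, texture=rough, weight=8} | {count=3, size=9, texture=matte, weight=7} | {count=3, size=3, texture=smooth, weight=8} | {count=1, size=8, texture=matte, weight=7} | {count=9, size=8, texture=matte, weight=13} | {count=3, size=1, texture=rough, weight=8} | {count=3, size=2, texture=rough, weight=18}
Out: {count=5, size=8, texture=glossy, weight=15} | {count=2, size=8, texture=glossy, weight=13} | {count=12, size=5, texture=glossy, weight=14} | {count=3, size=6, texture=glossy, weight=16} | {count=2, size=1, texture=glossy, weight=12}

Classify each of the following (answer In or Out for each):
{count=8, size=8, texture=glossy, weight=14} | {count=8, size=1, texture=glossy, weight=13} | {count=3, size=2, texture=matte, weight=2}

The distinguishing property — texture is not glossy — holds for all the 'In' cases and none of the 'Out' cases.

Out, Out, In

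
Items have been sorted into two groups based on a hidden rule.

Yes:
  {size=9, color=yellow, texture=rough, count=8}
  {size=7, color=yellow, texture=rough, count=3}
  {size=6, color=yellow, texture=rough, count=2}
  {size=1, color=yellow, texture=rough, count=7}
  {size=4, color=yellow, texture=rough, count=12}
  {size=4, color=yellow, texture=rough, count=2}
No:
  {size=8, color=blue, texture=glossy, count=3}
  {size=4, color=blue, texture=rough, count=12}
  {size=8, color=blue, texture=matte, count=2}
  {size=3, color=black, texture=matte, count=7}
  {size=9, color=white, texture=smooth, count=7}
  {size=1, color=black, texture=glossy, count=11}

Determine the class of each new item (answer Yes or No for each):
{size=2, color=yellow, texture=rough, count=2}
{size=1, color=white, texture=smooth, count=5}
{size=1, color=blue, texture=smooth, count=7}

Comparing the two groups points to one rule — color is yellow.
{size=2, color=yellow, texture=rough, count=2}: Yes (color is yellow).
{size=1, color=white, texture=smooth, count=5}: No (color is white).
{size=1, color=blue, texture=smooth, count=7}: No (color is blue).

Yes, No, No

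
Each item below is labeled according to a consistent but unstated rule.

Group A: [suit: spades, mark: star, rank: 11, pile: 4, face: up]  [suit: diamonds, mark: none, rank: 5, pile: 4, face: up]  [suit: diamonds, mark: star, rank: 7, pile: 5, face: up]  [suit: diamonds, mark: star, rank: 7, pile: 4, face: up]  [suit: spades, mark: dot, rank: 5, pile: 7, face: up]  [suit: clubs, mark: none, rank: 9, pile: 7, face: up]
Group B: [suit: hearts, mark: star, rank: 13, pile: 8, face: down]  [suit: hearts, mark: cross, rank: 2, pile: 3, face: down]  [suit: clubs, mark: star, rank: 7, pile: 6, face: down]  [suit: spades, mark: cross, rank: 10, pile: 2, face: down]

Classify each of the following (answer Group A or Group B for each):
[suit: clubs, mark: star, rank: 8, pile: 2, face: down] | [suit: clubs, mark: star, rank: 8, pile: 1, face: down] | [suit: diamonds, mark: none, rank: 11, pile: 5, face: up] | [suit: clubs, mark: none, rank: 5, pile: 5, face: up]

The distinguishing property — face is up — holds for all the 'Group A' cases and none of the 'Group B' cases.
[suit: clubs, mark: star, rank: 8, pile: 2, face: down] → face is down → Group B. [suit: clubs, mark: star, rank: 8, pile: 1, face: down] → face is down → Group B. [suit: diamonds, mark: none, rank: 11, pile: 5, face: up] → face is up → Group A. [suit: clubs, mark: none, rank: 5, pile: 5, face: up] → face is up → Group A.

Group B, Group B, Group A, Group A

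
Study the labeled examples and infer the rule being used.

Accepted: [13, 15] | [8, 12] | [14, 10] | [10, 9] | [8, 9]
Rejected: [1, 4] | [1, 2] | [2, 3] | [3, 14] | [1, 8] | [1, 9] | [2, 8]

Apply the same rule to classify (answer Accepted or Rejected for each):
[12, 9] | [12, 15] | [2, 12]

Accepted, Accepted, Rejected

All 'Accepted' examples share one property — first ≥ 4 — and every 'Rejected' example lacks it.
[12, 9]: first 12 — matches, so Accepted.
[12, 15]: first 12 — matches, so Accepted.
[2, 12]: first 2 — fails this test, so Rejected.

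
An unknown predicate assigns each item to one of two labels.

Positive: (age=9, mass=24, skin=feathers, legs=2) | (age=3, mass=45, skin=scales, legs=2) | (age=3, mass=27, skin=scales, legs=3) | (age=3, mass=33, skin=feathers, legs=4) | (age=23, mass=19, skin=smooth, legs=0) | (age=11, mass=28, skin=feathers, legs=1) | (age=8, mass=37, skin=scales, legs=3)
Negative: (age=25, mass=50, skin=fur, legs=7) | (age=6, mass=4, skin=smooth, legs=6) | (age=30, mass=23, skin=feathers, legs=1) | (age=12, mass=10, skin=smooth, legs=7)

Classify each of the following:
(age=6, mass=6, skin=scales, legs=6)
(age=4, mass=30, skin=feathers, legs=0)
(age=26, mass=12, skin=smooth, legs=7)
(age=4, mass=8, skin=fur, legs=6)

A rule that fits every label: age ≤ 23 AND legs ≤ 4 — true of each 'Positive' example, false of each 'Negative' one.
(age=6, mass=6, skin=scales, legs=6) — age = 6, legs = 6, hence Negative.
(age=4, mass=30, skin=feathers, legs=0) — age = 4, legs = 0, hence Positive.
(age=26, mass=12, skin=smooth, legs=7) — age = 26, legs = 7, hence Negative.
(age=4, mass=8, skin=fur, legs=6) — age = 4, legs = 6, hence Negative.

Negative, Positive, Negative, Negative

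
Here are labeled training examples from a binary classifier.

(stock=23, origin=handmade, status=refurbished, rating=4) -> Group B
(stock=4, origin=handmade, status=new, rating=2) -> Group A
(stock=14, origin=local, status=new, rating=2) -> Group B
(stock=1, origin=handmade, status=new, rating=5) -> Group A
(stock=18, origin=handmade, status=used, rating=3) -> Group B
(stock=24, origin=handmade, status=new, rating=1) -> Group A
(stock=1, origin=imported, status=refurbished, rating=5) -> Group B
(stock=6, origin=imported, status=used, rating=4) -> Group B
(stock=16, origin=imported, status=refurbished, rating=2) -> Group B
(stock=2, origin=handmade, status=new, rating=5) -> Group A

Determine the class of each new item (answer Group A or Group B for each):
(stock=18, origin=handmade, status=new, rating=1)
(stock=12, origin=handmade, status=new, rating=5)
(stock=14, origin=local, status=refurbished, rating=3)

The simplest hypothesis consistent with all the labels is: status is new AND origin is handmade.

Group A, Group A, Group B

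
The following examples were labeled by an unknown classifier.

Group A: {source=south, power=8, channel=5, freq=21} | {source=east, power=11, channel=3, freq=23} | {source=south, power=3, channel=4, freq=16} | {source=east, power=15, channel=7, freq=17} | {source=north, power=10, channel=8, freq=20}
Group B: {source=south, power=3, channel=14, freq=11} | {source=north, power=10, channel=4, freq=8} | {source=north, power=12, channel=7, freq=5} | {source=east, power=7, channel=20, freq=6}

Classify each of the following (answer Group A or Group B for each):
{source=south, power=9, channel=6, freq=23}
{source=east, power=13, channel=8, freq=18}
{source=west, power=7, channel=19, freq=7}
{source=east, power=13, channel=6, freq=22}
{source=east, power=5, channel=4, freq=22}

'Group A' ⟺ freq ≥ 16.
Group A: {source=south, power=9, channel=6, freq=23}, since freq = 23.
Group A: {source=east, power=13, channel=8, freq=18}, since freq = 18.
Group B: {source=west, power=7, channel=19, freq=7}, since freq = 7.
Group A: {source=east, power=13, channel=6, freq=22}, since freq = 22.
Group A: {source=east, power=5, channel=4, freq=22}, since freq = 22.

Group A, Group A, Group B, Group A, Group A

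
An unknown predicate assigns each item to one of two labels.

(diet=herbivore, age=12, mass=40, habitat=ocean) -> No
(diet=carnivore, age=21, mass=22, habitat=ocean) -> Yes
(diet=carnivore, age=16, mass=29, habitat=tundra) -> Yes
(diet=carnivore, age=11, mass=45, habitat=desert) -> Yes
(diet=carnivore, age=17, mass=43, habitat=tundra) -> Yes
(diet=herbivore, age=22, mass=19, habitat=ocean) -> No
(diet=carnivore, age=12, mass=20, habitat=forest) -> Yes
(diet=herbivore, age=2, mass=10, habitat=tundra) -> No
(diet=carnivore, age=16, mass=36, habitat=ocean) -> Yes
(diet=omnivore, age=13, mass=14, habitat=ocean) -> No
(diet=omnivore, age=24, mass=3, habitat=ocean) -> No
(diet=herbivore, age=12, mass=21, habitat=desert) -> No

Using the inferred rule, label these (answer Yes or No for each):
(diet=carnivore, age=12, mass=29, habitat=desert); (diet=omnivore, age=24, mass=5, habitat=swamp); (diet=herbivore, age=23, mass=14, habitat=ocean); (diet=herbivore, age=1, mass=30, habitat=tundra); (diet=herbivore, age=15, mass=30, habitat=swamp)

Yes, No, No, No, No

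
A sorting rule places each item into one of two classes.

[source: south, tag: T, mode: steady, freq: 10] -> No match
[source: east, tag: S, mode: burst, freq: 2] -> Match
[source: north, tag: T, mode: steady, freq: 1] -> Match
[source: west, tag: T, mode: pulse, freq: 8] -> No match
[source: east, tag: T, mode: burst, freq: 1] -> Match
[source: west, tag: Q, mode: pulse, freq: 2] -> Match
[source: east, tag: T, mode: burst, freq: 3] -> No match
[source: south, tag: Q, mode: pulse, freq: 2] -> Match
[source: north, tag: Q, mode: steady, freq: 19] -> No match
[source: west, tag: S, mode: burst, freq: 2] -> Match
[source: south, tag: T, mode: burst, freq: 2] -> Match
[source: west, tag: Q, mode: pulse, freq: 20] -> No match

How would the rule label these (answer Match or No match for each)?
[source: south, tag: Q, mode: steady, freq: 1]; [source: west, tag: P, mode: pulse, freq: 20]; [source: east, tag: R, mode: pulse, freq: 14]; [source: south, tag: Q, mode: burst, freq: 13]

Match, No match, No match, No match

A rule that fits every label: freq ≤ 2 — true of each 'Match' example, false of each 'No match' one.
Match: [source: south, tag: Q, mode: steady, freq: 1], since freq = 1. No match: [source: west, tag: P, mode: pulse, freq: 20], since freq = 20. No match: [source: east, tag: R, mode: pulse, freq: 14], since freq = 14. No match: [source: south, tag: Q, mode: burst, freq: 13], since freq = 13.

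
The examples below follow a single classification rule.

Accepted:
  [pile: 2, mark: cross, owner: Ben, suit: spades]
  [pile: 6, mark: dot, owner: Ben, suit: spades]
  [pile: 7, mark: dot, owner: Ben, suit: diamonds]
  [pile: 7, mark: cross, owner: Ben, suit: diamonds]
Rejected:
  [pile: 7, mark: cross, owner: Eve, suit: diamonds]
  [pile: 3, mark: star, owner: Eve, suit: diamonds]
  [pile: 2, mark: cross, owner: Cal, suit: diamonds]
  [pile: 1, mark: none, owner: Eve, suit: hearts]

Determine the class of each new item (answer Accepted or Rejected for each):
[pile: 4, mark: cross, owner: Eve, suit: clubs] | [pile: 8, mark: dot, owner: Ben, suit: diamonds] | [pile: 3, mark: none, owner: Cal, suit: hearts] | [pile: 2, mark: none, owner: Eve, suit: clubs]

Checking candidate rules against both groups, what survives is: owner is Ben.
[pile: 4, mark: cross, owner: Eve, suit: clubs] → owner is Eve → Rejected. [pile: 8, mark: dot, owner: Ben, suit: diamonds] → owner is Ben → Accepted. [pile: 3, mark: none, owner: Cal, suit: hearts] → owner is Cal → Rejected. [pile: 2, mark: none, owner: Eve, suit: clubs] → owner is Eve → Rejected.

Rejected, Accepted, Rejected, Rejected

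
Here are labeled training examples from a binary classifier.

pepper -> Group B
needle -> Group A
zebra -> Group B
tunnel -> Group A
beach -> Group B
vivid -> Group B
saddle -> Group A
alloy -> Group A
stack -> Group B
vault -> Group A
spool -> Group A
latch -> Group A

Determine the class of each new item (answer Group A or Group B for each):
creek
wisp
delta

Group B, Group B, Group A

The distinguishing property — contains 'l' — holds for all the 'Group A' cases and none of the 'Group B' cases.
creek: Group B (no 'l').
wisp: Group B (no 'l').
delta: Group A (has 'l').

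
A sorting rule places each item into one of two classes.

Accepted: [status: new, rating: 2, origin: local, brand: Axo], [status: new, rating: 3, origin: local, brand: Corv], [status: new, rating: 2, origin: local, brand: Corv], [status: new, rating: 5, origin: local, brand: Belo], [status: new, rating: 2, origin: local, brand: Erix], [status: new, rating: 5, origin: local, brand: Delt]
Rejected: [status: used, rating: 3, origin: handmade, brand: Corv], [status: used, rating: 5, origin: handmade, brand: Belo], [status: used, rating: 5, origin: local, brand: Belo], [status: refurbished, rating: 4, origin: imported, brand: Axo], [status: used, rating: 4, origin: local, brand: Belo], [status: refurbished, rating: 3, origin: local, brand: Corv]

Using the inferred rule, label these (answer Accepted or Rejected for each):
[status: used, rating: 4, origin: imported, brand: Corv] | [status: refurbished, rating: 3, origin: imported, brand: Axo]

Checking candidate rules against both groups, what survives is: status is new.
[status: used, rating: 4, origin: imported, brand: Corv]: status is used, does not fit → Rejected.
[status: refurbished, rating: 3, origin: imported, brand: Axo]: status is refurbished, does not fit → Rejected.

Rejected, Rejected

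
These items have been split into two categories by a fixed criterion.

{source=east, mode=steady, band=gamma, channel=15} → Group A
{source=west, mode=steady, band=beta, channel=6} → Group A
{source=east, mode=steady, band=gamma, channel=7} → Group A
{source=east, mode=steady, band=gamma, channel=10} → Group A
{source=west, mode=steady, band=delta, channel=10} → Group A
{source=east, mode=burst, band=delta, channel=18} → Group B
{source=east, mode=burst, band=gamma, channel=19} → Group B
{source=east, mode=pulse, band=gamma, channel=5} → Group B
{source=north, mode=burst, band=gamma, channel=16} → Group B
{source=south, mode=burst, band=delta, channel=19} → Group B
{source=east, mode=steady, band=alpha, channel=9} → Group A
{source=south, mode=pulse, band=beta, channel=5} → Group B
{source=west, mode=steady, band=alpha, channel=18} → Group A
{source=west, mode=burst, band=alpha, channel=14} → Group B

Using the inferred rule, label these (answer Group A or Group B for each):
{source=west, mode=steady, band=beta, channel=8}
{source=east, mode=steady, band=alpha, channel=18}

The classifier is using: mode is steady.
{source=west, mode=steady, band=beta, channel=8} → mode is steady → Group A. {source=east, mode=steady, band=alpha, channel=18} → mode is steady → Group A.

Group A, Group A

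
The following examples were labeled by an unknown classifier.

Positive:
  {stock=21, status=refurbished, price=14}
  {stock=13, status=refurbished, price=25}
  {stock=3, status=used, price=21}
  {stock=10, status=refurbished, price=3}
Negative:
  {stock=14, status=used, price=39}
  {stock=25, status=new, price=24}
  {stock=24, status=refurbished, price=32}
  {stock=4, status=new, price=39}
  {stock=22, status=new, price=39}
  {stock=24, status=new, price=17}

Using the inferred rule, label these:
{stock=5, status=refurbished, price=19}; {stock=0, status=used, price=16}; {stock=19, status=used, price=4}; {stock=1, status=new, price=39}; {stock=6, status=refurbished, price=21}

Positive, Positive, Positive, Negative, Positive

A rule that fits every label: price ≤ 25 AND stock ≤ 21 — true of each 'Positive' example, false of each 'Negative' one.
Positive: {stock=5, status=refurbished, price=19}, since price = 19, stock = 5.
Positive: {stock=0, status=used, price=16}, since price = 16, stock = 0.
Positive: {stock=19, status=used, price=4}, since price = 4, stock = 19.
Negative: {stock=1, status=new, price=39}, since price = 39, stock = 1.
Positive: {stock=6, status=refurbished, price=21}, since price = 21, stock = 6.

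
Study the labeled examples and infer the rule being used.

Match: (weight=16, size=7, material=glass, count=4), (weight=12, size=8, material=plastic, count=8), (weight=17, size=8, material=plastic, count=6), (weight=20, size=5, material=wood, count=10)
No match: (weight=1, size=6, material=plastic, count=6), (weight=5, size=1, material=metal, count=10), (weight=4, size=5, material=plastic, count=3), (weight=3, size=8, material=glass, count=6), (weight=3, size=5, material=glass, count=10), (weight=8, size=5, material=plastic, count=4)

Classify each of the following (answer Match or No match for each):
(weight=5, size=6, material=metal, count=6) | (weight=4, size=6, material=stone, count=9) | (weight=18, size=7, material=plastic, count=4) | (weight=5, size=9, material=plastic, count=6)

No match, No match, Match, No match

The pattern is that an item is 'Match' exactly when: weight ≥ 12.
(weight=5, size=6, material=metal, count=6): weight = 5, does not pass → No match. (weight=4, size=6, material=stone, count=9): weight = 4, does not pass → No match. (weight=18, size=7, material=plastic, count=4): weight = 18, qualifies → Match. (weight=5, size=9, material=plastic, count=6): weight = 5, does not pass → No match.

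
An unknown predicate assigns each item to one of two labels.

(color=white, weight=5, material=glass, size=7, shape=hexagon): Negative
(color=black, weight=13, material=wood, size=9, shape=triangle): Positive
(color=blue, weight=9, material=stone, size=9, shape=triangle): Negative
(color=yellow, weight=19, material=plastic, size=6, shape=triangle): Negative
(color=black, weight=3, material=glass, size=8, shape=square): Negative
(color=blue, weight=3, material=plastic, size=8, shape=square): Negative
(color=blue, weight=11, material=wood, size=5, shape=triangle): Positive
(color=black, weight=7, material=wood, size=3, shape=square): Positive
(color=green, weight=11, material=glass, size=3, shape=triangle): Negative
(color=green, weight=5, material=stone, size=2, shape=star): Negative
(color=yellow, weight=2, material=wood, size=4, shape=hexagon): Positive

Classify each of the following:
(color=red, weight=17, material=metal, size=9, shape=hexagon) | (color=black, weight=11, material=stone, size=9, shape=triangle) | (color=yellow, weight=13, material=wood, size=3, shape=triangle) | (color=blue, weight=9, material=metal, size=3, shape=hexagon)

The simplest hypothesis consistent with all the labels is: material is wood.
(color=red, weight=17, material=metal, size=9, shape=hexagon): Negative (material is metal).
(color=black, weight=11, material=stone, size=9, shape=triangle): Negative (material is stone).
(color=yellow, weight=13, material=wood, size=3, shape=triangle): Positive (material is wood).
(color=blue, weight=9, material=metal, size=3, shape=hexagon): Negative (material is metal).

Negative, Negative, Positive, Negative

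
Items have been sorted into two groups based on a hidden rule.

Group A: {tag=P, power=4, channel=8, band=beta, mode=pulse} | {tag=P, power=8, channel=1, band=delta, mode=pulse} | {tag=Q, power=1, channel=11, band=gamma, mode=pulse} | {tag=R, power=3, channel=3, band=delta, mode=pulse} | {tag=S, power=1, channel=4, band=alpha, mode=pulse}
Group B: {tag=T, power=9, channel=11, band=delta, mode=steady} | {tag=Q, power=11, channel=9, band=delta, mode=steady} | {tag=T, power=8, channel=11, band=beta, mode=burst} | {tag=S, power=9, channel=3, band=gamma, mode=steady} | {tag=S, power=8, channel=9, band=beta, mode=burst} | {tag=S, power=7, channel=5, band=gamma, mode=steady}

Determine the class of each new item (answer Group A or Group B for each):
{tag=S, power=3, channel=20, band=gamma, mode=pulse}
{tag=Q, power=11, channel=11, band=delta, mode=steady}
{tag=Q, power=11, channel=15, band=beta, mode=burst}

A rule that fits every label: mode is pulse — true of each 'Group A' example, false of each 'Group B' one.
{tag=S, power=3, channel=20, band=gamma, mode=pulse} — mode is pulse, hence Group A.
{tag=Q, power=11, channel=11, band=delta, mode=steady} — mode is steady, hence Group B.
{tag=Q, power=11, channel=15, band=beta, mode=burst} — mode is burst, hence Group B.

Group A, Group B, Group B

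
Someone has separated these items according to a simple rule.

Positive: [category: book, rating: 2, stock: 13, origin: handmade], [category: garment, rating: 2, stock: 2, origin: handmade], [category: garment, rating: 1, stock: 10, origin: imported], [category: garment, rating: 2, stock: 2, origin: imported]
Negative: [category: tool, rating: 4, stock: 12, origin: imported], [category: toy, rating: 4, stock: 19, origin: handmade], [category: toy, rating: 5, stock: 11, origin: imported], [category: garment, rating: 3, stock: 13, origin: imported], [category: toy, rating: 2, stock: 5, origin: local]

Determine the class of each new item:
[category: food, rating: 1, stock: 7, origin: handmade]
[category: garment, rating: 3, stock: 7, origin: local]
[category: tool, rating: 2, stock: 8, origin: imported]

The distinguishing property — stock ≠ 5 AND rating ≤ 2 — holds for all the 'Positive' cases and none of the 'Negative' cases.

Positive, Negative, Positive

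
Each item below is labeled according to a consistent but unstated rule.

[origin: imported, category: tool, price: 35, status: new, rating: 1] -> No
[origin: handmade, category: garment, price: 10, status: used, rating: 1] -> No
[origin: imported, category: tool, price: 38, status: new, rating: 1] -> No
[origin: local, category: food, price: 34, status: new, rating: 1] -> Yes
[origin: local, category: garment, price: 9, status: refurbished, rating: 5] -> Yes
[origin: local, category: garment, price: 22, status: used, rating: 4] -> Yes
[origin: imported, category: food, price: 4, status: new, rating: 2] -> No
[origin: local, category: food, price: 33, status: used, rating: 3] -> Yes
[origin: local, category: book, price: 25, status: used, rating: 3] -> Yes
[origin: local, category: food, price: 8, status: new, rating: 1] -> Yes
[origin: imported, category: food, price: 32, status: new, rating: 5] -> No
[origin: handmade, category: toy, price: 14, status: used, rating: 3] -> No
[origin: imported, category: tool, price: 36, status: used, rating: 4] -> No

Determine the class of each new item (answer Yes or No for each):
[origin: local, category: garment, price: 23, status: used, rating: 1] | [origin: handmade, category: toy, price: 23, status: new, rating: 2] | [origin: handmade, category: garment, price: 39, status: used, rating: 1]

Yes, No, No

Every 'Yes' example satisfies: origin is local. None of the 'No' examples do.
[origin: local, category: garment, price: 23, status: used, rating: 1] — origin is local, hence Yes. [origin: handmade, category: toy, price: 23, status: new, rating: 2] — origin is handmade, hence No. [origin: handmade, category: garment, price: 39, status: used, rating: 1] — origin is handmade, hence No.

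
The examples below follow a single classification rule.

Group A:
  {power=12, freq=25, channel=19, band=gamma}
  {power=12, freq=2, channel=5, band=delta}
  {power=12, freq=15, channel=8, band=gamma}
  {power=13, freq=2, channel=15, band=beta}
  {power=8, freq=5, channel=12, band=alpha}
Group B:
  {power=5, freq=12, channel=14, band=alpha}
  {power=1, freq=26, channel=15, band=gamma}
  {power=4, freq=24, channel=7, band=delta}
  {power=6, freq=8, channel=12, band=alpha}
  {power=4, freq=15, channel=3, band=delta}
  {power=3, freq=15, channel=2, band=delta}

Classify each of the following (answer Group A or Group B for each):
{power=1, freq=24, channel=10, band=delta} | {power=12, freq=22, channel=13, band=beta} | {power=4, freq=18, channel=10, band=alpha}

Group B, Group A, Group B

The pattern is that an item is 'Group A' exactly when: power ≥ 8.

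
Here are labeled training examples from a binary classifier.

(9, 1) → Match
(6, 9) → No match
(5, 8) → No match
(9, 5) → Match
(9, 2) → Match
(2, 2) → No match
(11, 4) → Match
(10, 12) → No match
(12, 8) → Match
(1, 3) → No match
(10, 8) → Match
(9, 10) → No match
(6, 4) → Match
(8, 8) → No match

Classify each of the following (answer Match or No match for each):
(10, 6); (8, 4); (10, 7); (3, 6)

The distinguishing property — first > second — holds for all the 'Match' cases and none of the 'No match' cases.

Match, Match, Match, No match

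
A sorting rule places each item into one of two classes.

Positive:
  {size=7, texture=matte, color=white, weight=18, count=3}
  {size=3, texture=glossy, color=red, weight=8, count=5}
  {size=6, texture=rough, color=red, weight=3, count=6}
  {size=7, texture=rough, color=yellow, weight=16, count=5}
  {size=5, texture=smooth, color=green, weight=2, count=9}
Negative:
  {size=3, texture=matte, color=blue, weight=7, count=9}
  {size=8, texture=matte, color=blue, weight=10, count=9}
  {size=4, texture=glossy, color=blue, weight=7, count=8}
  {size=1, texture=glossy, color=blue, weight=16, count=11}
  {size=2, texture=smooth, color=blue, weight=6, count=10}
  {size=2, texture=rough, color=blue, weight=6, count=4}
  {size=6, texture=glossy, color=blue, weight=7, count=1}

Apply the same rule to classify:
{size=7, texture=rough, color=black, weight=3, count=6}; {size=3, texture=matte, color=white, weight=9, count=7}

Positive, Positive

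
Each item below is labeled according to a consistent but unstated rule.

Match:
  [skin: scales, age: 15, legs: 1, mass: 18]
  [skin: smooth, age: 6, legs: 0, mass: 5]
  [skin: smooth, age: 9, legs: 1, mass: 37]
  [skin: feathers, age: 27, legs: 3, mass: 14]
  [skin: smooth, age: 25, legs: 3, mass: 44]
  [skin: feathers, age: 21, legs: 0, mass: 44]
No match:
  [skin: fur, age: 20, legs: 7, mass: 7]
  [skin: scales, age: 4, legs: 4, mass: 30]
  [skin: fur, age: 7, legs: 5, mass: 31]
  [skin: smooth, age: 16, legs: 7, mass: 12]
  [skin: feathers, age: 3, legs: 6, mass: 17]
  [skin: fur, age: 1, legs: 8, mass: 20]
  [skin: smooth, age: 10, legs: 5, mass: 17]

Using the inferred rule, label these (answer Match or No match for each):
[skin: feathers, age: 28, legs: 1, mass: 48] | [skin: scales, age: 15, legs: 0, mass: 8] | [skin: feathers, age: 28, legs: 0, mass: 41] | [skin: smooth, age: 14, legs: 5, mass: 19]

The classifier is using: legs ≤ 3.
[skin: feathers, age: 28, legs: 1, mass: 48] — legs = 1, hence Match. [skin: scales, age: 15, legs: 0, mass: 8] — legs = 0, hence Match. [skin: feathers, age: 28, legs: 0, mass: 41] — legs = 0, hence Match. [skin: smooth, age: 14, legs: 5, mass: 19] — legs = 5, hence No match.

Match, Match, Match, No match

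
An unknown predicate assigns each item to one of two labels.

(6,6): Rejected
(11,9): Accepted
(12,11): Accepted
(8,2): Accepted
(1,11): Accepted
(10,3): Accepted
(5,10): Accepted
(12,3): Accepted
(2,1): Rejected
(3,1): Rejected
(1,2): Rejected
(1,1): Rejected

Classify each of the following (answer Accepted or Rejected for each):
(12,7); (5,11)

All 'Accepted' examples share one property — max ≥ 8 — and every 'Rejected' example lacks it.
(12,7): Accepted (max 12). (5,11): Accepted (max 11).

Accepted, Accepted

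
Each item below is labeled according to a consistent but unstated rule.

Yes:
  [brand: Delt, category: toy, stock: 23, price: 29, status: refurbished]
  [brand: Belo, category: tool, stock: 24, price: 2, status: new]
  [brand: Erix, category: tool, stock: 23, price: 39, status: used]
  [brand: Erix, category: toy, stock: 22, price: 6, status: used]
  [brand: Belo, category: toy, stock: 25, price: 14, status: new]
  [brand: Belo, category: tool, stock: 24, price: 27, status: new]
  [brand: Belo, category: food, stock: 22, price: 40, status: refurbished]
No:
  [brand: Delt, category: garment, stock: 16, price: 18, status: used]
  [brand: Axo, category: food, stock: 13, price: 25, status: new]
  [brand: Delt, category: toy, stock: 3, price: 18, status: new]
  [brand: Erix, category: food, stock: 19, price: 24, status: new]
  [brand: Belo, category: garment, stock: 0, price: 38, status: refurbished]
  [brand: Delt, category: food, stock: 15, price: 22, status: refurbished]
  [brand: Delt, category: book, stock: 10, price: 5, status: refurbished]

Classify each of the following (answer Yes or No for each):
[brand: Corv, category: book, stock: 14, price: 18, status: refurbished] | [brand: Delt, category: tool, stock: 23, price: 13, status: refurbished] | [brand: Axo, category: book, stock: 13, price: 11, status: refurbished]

No, Yes, No

The common property of the 'Yes' items is: stock ≥ 22. No 'No' item has it.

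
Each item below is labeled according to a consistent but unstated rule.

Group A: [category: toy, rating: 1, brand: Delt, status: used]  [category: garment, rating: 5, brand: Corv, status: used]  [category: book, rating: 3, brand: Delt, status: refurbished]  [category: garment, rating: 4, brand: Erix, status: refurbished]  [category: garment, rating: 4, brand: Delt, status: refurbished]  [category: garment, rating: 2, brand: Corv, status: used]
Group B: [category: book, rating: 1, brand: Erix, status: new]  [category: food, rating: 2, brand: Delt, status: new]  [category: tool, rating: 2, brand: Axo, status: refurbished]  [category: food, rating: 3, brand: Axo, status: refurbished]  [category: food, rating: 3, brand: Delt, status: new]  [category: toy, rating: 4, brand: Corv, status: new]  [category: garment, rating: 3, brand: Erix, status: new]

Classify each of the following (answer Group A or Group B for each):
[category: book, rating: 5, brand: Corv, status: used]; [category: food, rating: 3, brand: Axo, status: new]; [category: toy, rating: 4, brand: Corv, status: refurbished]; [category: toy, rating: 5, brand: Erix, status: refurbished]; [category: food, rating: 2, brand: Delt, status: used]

Group A, Group B, Group A, Group A, Group A

The simplest hypothesis consistent with all the labels is: status is not new AND brand is not Axo.
[category: book, rating: 5, brand: Corv, status: used] — status is used, brand is Corv, hence Group A. [category: food, rating: 3, brand: Axo, status: new] — status is new, brand is Axo, hence Group B. [category: toy, rating: 4, brand: Corv, status: refurbished] — status is refurbished, brand is Corv, hence Group A. [category: toy, rating: 5, brand: Erix, status: refurbished] — status is refurbished, brand is Erix, hence Group A. [category: food, rating: 2, brand: Delt, status: used] — status is used, brand is Delt, hence Group A.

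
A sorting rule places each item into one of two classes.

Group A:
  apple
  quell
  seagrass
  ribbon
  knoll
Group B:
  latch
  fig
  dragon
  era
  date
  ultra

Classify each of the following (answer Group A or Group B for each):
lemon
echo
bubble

The classifier is using: has a double letter.

Group B, Group B, Group A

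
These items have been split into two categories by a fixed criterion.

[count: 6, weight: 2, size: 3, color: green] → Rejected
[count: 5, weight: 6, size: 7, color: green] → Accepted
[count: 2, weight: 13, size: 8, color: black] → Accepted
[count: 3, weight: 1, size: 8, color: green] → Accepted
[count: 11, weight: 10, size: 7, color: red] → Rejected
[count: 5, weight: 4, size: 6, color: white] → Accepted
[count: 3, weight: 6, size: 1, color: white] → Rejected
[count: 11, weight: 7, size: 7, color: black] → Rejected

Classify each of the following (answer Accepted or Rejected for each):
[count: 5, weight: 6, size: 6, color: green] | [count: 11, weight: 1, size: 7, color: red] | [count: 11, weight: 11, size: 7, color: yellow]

The classifier is using: size ≥ 3 AND count ≤ 5.
[count: 5, weight: 6, size: 6, color: green] — size = 6, count = 5, hence Accepted. [count: 11, weight: 1, size: 7, color: red] — size = 7, count = 11, hence Rejected. [count: 11, weight: 11, size: 7, color: yellow] — size = 7, count = 11, hence Rejected.

Accepted, Rejected, Rejected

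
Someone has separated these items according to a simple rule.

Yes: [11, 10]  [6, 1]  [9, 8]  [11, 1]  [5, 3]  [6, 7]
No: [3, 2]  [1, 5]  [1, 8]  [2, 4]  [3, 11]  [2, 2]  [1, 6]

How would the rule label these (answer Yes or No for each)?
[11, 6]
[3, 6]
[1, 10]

A rule that fits every label: first ≥ 4 — true of each 'Yes' example, false of each 'No' one.
[11, 6]: first 11 — qualifies, so Yes.
[3, 6]: first 3 — does not satisfy this, so No.
[1, 10]: first 1 — does not satisfy this, so No.

Yes, No, No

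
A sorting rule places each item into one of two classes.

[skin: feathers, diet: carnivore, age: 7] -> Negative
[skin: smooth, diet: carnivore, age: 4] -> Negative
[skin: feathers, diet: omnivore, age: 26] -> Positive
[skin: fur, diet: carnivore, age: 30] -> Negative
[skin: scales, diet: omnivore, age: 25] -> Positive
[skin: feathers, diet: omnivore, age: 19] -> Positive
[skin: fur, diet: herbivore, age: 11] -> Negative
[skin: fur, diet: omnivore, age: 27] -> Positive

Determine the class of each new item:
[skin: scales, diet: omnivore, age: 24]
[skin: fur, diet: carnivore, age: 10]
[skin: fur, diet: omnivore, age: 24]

Positive, Negative, Positive

All 'Positive' examples share one property — diet is omnivore — and every 'Negative' example lacks it.
[skin: scales, diet: omnivore, age: 24] — diet is omnivore, hence Positive. [skin: fur, diet: carnivore, age: 10] — diet is carnivore, hence Negative. [skin: fur, diet: omnivore, age: 24] — diet is omnivore, hence Positive.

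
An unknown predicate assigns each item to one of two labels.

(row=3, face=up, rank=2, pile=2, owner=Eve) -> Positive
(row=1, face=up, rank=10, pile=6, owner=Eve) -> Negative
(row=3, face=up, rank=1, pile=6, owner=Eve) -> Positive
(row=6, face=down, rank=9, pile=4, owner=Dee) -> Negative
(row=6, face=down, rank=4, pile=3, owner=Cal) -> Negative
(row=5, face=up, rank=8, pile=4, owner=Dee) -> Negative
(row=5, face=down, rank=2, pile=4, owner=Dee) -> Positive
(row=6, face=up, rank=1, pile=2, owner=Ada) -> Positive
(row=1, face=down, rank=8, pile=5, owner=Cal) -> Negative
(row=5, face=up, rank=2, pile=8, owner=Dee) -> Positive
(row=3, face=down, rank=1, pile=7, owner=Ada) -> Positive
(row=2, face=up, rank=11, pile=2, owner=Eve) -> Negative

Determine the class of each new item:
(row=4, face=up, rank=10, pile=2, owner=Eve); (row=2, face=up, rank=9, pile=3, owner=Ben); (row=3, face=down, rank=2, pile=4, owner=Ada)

The pattern is that an item is 'Positive' exactly when: rank ≤ 2.
(row=4, face=up, rank=10, pile=2, owner=Eve) — rank = 10, hence Negative. (row=2, face=up, rank=9, pile=3, owner=Ben) — rank = 9, hence Negative. (row=3, face=down, rank=2, pile=4, owner=Ada) — rank = 2, hence Positive.

Negative, Negative, Positive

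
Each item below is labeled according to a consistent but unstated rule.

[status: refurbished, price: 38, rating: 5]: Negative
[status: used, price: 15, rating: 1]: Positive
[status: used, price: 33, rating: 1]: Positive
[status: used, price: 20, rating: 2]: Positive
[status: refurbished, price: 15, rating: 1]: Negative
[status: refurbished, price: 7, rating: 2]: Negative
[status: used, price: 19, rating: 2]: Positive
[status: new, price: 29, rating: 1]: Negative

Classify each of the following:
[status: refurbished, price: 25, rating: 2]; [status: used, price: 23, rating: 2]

Negative, Positive

Comparing the two groups points to one rule — status is used.
[status: refurbished, price: 25, rating: 2]: status is refurbished, lacks this property → Negative.
[status: used, price: 23, rating: 2]: status is used, matches → Positive.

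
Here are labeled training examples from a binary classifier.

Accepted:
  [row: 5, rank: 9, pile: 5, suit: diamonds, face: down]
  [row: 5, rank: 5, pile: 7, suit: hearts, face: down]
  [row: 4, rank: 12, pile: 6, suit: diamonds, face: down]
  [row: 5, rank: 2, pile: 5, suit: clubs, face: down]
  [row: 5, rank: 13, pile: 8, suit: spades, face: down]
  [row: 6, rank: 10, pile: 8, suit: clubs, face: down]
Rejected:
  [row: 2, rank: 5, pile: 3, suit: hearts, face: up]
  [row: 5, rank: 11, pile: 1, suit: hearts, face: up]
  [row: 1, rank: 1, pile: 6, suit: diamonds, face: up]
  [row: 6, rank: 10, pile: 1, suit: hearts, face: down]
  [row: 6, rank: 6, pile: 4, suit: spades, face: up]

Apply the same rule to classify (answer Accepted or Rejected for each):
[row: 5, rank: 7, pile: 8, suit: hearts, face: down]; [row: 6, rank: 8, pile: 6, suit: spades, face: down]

Accepted, Accepted

The classifier is using: face is down AND pile ≥ 3.
[row: 5, rank: 7, pile: 8, suit: hearts, face: down]: face is down, pile = 8 — matches, so Accepted. [row: 6, rank: 8, pile: 6, suit: spades, face: down]: face is down, pile = 6 — matches, so Accepted.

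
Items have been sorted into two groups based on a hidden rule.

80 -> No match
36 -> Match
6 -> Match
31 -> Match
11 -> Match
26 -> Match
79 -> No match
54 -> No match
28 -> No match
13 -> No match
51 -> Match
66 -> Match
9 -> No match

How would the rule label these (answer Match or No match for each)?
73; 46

'Match' ⟺ ≡ 1 (mod 5).
73: 73 mod 5 = 3, lacks this property → No match.
46: 46 mod 5 = 1, passes → Match.

No match, Match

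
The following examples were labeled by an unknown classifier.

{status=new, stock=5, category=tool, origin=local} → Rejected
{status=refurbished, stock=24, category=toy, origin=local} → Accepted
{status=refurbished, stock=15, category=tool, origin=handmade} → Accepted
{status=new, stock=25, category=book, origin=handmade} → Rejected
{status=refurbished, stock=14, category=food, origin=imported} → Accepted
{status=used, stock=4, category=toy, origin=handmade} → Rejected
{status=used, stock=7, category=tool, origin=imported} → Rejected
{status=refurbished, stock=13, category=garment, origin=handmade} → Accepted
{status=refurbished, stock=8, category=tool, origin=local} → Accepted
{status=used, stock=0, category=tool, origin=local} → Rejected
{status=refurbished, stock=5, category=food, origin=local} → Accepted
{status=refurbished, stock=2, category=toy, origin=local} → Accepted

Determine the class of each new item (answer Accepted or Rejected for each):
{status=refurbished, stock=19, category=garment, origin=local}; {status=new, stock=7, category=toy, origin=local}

Accepted, Rejected

Checking candidate rules against both groups, what survives is: status is refurbished.
Accepted: {status=refurbished, stock=19, category=garment, origin=local}, since status is refurbished.
Rejected: {status=new, stock=7, category=toy, origin=local}, since status is new.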